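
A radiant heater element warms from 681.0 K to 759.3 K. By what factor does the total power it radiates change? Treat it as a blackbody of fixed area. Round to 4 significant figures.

P₂/P₁ ≈ 1.545

P ∝ T⁴, so P₂/P₁ = (T₂/T₁)⁴ = (759.3/681.0)⁴ = (1.11498)⁴ = 1.545.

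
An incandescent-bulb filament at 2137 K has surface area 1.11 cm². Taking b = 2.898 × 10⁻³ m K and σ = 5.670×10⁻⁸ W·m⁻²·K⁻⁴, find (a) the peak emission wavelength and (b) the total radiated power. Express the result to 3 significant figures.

λ_max ≈ 1.36 μm; P ≈ 131 W

(a) λ_max = b/T = 2.898×10⁻³/2137 = 1.356×10⁻⁶ m = 1.36 μm.
Area A = 1.11 cm² = 1.11×10⁻⁴ m².
(b) P = σAT⁴ = 5.670×10⁻⁸×1.11×10⁻⁴×(2137)⁴ = 131 W.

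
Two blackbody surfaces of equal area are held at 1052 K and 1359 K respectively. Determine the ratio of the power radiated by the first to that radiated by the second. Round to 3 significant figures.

With equal areas, P₁/P₂ = (T₁/T₂)⁴ = (1052/1359)⁴ = 0.359.

P₁/P₂ ≈ 0.359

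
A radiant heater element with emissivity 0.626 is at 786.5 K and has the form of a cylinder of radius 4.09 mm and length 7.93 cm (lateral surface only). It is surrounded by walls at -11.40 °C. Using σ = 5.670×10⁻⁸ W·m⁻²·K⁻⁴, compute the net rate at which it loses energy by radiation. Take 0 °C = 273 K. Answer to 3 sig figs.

Net loss ≈ 27.3 W

Surroundings: T = -11.40 °C + 273 = 261.60 K.
Lateral area A = 2πrL = 2π×4.09×10⁻³×0.0793 = 2.03787×10⁻³ m².
Net radiated power P_net = εσA(T⁴ − T₀⁴) = 0.626×5.670×10⁻⁸×2.03787×10⁻³×(786.5⁴ − 261.60⁴).
T⁴ − T₀⁴ = 3.82644×10¹¹ − 4.68329×10⁹ = 3.77961×10¹¹ K⁴, so P_net = 27.3 W.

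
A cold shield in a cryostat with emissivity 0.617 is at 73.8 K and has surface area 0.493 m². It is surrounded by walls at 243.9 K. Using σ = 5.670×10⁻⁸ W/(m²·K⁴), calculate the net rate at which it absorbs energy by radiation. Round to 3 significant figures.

Area A = 0.493 m².
Net radiated power P_net = εσA(T⁴ − T₀⁴) = 0.617×5.670×10⁻⁸×0.493×(73.8⁴ − 243.9⁴).
T⁴ − T₀⁴ = 2.96637×10⁷ − 3.53873×10⁹ = -3.50907×10⁹ K⁴, so P_net = -60.5 W — negative, meaning a net gain of 60.5 W.

Net gain ≈ 60.5 W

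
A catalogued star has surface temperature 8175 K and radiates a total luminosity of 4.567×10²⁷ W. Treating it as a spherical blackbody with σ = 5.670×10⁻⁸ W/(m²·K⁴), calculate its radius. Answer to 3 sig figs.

R ≈ 1.20×10⁹ m

L = 4πR²σT⁴ ⇒ R = √(L/(4πσT⁴)).
σT⁴ = 2.53241×10⁸ W/m², so R = √(4.567×10²⁷/(4π×2.53241×10⁸)) = 1.20×10⁹ m.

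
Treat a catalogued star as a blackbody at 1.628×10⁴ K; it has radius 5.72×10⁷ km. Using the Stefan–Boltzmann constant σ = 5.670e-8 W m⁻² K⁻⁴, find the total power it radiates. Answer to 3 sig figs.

P ≈ 1.64×10³² W

Surface area A = 4πR² = 4π(5.72×10¹⁰ m)² = 4.11152×10²² m².
P = σAT⁴ = 5.670×10⁻⁸ × 4.11152×10²² × (1.628×10⁴)⁴ = 1.64×10³² W.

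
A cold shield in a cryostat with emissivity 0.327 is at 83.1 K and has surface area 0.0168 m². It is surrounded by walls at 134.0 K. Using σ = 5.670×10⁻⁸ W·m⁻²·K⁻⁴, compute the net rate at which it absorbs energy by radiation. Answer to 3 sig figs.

Area A = 0.0168 m².
Net radiated power P_net = εσA(T⁴ − T₀⁴) = 0.327×5.670×10⁻⁸×0.0168×(83.1⁴ − 134.0⁴).
T⁴ − T₀⁴ = 4.76874×10⁷ − 3.22418×10⁸ = -2.74731×10⁸ K⁴, so P_net = -0.0856 W — negative, meaning a net gain of 0.0856 W.

Net gain ≈ 0.0856 W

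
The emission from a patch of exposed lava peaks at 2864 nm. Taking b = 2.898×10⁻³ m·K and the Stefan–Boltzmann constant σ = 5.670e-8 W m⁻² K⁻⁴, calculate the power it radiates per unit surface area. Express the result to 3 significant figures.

Wien's law: T = b/λ_max = 2.898×10⁻³/2.864×10⁻⁶ = 1011.87 K.
Then I = σT⁴ = 5.670×10⁻⁸×(1011.87)⁴ = 5.94×10⁴ W/m².

I ≈ 5.94×10⁴ W/m²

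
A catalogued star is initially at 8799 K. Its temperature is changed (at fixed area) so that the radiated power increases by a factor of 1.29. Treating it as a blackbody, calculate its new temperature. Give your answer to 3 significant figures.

P ∝ T⁴, so T₂/T₁ = (P₂/P₁)^(1/4) = (1.29)^(1/4) = 1.06573.
T₂ = 8799 × 1.06573 = 9.38×10³ K.

T₂ ≈ 9.38×10³ K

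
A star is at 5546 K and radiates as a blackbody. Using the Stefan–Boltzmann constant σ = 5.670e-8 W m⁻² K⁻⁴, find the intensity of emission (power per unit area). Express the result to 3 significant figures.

I ≈ 5.36×10⁷ W/m²

Stefan–Boltzmann: I = σT⁴ = 5.670×10⁻⁸ × (5546)⁴ = 5.36×10⁷ W/m².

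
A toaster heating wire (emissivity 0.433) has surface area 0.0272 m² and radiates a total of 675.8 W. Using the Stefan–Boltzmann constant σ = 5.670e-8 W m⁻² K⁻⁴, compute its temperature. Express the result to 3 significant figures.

Area A = 0.0272 m².
P = εσAT⁴ ⇒ T = (P/(εσA))^(1/4) = (675.8/(0.433×5.670×10⁻⁸×0.0272))^(1/4) = 1.00×10³ K.

T ≈ 1.00×10³ K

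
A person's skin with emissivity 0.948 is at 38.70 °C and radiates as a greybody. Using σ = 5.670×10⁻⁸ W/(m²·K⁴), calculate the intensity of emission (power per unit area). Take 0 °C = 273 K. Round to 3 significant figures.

I ≈ 507 W/m²

T = 38.70 °C + 273 = 311.70 K.
Stefan–Boltzmann: I = εσT⁴ = 0.948 × 5.670×10⁻⁸ × (311.70)⁴ = 507 W/m².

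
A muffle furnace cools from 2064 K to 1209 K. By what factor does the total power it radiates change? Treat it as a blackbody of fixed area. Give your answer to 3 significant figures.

P₂/P₁ ≈ 0.118

P ∝ T⁴, so P₂/P₁ = (T₂/T₁)⁴ = (1209/2064)⁴ = (0.585756)⁴ = 0.118.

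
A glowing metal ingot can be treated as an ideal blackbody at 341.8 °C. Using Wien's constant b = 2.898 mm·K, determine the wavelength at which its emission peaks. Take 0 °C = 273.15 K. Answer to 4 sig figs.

λ_max ≈ 4.713 μm

T = 341.8 °C + 273.15 = 614.95 K.
Wien's displacement law: λ_max = b/T = (2.898×10⁻³ m·K)/(614.95 K) = 4.7126×10⁻⁶ m.
That is 4.713 μm, in the infrared range.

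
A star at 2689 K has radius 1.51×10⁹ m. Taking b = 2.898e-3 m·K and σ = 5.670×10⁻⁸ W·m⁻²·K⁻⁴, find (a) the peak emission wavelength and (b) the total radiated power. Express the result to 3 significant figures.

(a) λ_max = b/T = 2.898×10⁻³/2689 = 1.078×10⁻⁶ m = 1.08×10³ nm.
Surface area A = 4πR² = 4π(1.51×10⁹ m)² = 2.86526×10¹⁹ m².
(b) P = σAT⁴ = 5.670×10⁻⁸×2.86526×10¹⁹×(2689)⁴ = 8.49×10²⁵ W.

λ_max ≈ 1.08×10³ nm; P ≈ 8.49×10²⁵ W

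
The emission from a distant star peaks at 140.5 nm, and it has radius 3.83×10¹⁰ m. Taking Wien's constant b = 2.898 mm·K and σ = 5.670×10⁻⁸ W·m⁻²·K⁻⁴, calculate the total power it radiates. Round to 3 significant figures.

P ≈ 1.89×10³² W

Wien's law: T = b/λ_max = 2.898×10⁻³/1.405×10⁻⁷ = 20626.3 K.
Surface area A = 4πR² = 4π(3.83×10¹⁰ m)² = 1.84335×10²² m².
Then P = σAT⁴ = 5.670×10⁻⁸×1.84335×10²²×(20626.3)⁴ = 1.89×10³² W.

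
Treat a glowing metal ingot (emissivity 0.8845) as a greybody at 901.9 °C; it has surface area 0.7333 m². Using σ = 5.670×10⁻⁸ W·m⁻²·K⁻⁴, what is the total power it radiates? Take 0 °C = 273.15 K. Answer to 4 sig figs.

P ≈ 7.011×10⁴ W

T = 901.9 °C + 273.15 = 1175.05 K.
Area A = 0.7333 m².
P = εσAT⁴ = 0.8845 × 5.670×10⁻⁸ × 0.7333 × (1175.05)⁴ = 7.011×10⁴ W.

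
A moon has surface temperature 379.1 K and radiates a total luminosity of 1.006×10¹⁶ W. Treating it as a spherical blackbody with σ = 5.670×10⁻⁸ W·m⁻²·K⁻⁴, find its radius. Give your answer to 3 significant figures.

R ≈ 8.27×10⁵ m

L = 4πR²σT⁴ ⇒ R = √(L/(4πσT⁴)).
σT⁴ = 1171.11 W/m², so R = √(1.006×10¹⁶/(4π×1171.11)) = 8.27×10⁵ m.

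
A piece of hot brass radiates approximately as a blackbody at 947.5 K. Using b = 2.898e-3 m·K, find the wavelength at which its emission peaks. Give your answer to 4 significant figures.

Wien's displacement law: λ_max = b/T = (2.898×10⁻³ m·K)/(947.5 K) = 3.0586×10⁻⁶ m.
That is 3.059 μm, in the infrared range.

λ_max ≈ 3.059 μm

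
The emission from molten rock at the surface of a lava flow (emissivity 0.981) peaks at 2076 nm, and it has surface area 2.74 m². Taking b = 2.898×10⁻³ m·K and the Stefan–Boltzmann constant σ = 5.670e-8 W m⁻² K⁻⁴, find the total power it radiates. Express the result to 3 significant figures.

Wien's law: T = b/λ_max = 2.898×10⁻³/2.076×10⁻⁶ = 1395.95 K.
Area A = 2.74 m².
Then P = εσAT⁴ = 0.981×5.670×10⁻⁸×2.74×(1395.95)⁴ = 5.79×10⁵ W.

P ≈ 5.79×10⁵ W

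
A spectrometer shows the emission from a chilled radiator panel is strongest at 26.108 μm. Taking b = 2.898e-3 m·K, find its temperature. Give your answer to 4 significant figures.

T ≈ 111.0 K

Wien's law gives T = b/λ_max = (2.898×10⁻³ m·K)/(2.6108×10⁻⁵ m) = 111.0 K.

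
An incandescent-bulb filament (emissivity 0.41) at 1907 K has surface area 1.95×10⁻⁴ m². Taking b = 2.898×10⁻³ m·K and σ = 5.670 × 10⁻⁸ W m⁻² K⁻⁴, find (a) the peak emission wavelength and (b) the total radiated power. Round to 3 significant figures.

λ_max ≈ 1.52 μm; P ≈ 60.0 W

(a) λ_max = b/T = 2.898×10⁻³/1907 = 1.520×10⁻⁶ m = 1.52 μm.
Area A = 1.95×10⁻⁴ m².
(b) P = εσAT⁴ = 0.41×5.670×10⁻⁸×1.95×10⁻⁴×(1907)⁴ = 60.0 W.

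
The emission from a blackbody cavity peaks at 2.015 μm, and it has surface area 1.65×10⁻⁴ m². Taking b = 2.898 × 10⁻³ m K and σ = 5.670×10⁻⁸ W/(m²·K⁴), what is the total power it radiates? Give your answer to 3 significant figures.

P ≈ 40.0 W

Wien's law: T = b/λ_max = 2.898×10⁻³/2.015×10⁻⁶ = 1438.21 K.
Area A = 1.65×10⁻⁴ m².
Then P = σAT⁴ = 5.670×10⁻⁸×1.65×10⁻⁴×(1438.21)⁴ = 40.0 W.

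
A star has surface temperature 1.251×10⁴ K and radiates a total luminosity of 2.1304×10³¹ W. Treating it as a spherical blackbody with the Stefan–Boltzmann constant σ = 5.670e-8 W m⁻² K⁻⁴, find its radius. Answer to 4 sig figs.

L = 4πR²σT⁴ ⇒ R = √(L/(4πσT⁴)).
σT⁴ = 1.38871×10⁹ W/m², so R = √(2.1304×10³¹/(4π×1.38871×10⁹)) = 3.494×10¹⁰ m.

R ≈ 3.494×10¹⁰ m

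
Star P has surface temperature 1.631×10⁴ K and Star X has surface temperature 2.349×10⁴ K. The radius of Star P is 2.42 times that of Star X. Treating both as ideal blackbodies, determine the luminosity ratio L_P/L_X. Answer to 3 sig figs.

L ∝ R²T⁴, so L_P/L_X = (R_P/R_X)²(T_P/T_X)⁴ = (2.42)² × (1.631×10⁴/2.349×10⁴)⁴ = 5.8564 × 0.232426 = 1.36.

L_P/L_X ≈ 1.36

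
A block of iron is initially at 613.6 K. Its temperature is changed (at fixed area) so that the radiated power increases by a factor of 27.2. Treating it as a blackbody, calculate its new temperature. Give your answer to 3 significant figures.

P ∝ T⁴, so T₂/T₁ = (P₂/P₁)^(1/4) = (27.2)^(1/4) = 2.28372.
T₂ = 613.6 × 2.28372 = 1.40×10³ K.

T₂ ≈ 1.40×10³ K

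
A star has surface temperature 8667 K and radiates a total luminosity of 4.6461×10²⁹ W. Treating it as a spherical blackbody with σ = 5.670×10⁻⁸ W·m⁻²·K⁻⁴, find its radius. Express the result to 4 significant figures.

L = 4πR²σT⁴ ⇒ R = √(L/(4πσT⁴)).
σT⁴ = 3.19932×10⁸ W/m², so R = √(4.6461×10²⁹/(4π×3.19932×10⁸)) = 1.075×10¹⁰ m.

R ≈ 1.075×10¹⁰ m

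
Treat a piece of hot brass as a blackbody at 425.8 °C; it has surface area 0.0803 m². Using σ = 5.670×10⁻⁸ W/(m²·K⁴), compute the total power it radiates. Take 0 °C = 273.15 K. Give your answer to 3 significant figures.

P ≈ 1.09×10³ W

T = 425.8 °C + 273.15 = 698.95 K.
Area A = 0.0803 m².
P = σAT⁴ = 5.670×10⁻⁸ × 0.0803 × (698.95)⁴ = 1.09×10³ W.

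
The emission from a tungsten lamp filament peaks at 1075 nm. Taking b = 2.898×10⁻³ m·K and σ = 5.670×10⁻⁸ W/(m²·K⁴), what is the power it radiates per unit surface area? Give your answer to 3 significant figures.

Wien's law: T = b/λ_max = 2.898×10⁻³/1.075×10⁻⁶ = 2695.81 K.
Then I = σT⁴ = 5.670×10⁻⁸×(2695.81)⁴ = 2.99×10⁶ W/m².

I ≈ 2.99×10⁶ W/m²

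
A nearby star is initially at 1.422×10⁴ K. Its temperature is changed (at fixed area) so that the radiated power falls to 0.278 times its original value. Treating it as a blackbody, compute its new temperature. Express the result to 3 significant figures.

P ∝ T⁴, so T₂/T₁ = (P₂/P₁)^(1/4) = (0.278)^(1/4) = 0.726125.
T₂ = 1.422×10⁴ × 0.726125 = 1.03×10⁴ K.

T₂ ≈ 1.03×10⁴ K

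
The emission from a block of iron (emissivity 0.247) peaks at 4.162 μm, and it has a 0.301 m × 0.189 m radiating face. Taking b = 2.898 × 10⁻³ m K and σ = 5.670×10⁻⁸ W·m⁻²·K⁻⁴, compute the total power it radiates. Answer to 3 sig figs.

Wien's law: T = b/λ_max = 2.898×10⁻³/4.162×10⁻⁶ = 696.300 K.
Area A = 0.301 × 0.189 = 0.056889 m².
Then P = εσAT⁴ = 0.247×5.670×10⁻⁸×0.056889×(696.300)⁴ = 187 W.

P ≈ 187 W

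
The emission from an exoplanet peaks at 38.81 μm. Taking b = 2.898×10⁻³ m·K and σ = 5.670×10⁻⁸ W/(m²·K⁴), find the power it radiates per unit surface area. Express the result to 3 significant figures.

I ≈ 1.76 W/m²

Wien's law: T = b/λ_max = 2.898×10⁻³/3.881×10⁻⁵ = 74.6715 K.
Then I = σT⁴ = 5.670×10⁻⁸×(74.6715)⁴ = 1.76 W/m².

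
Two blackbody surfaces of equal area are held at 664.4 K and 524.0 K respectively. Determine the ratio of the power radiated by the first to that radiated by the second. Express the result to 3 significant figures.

With equal areas, P₁/P₂ = (T₁/T₂)⁴ = (664.4/524.0)⁴ = 2.58.

P₁/P₂ ≈ 2.58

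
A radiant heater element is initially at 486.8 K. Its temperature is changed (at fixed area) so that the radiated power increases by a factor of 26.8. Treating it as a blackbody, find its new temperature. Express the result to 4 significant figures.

T₂ ≈ 1108 K

P ∝ T⁴, so T₂/T₁ = (P₂/P₁)^(1/4) = (26.8)^(1/4) = 2.27527.
T₂ = 486.8 × 2.27527 = 1108 K.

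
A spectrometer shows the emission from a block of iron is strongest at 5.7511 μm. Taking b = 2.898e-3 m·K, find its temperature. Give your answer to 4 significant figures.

T ≈ 503.9 K

Wien's law gives T = b/λ_max = (2.898×10⁻³ m·K)/(5.7511×10⁻⁶ m) = 503.9 K.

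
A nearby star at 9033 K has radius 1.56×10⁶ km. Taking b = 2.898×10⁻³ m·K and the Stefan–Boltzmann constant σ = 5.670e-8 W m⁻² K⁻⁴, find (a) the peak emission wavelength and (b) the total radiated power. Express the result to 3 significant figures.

(a) λ_max = b/T = 2.898×10⁻³/9033 = 3.208×10⁻⁷ m = 0.321 μm.
Surface area A = 4πR² = 4π(1.56×10⁹ m)² = 3.05815×10¹⁹ m².
(b) P = σAT⁴ = 5.670×10⁻⁸×3.05815×10¹⁹×(9033)⁴ = 1.15×10²⁸ W.

λ_max ≈ 0.321 μm; P ≈ 1.15×10²⁸ W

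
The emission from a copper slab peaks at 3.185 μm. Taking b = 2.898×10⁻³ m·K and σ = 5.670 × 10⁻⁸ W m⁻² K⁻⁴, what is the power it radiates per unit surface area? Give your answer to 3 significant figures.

Wien's law: T = b/λ_max = 2.898×10⁻³/3.185×10⁻⁶ = 909.890 K.
Then I = σT⁴ = 5.670×10⁻⁸×(909.890)⁴ = 3.89×10⁴ W/m².

I ≈ 3.89×10⁴ W/m²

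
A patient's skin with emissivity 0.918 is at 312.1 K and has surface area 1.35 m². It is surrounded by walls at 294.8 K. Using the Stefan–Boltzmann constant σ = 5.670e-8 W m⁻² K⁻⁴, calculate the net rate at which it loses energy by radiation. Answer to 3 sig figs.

Area A = 1.35 m².
Net radiated power P_net = εσA(T⁴ − T₀⁴) = 0.918×5.670×10⁻⁸×1.35×(312.1⁴ − 294.8⁴).
T⁴ − T₀⁴ = 9.48801×10⁹ − 7.55283×10⁹ = 1.93518×10⁹ K⁴, so P_net = 136 W.

Net loss ≈ 136 W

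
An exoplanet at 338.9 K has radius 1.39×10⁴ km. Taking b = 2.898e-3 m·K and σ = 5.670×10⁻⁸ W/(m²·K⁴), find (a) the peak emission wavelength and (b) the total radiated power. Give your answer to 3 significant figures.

(a) λ_max = b/T = 2.898×10⁻³/338.9 = 8.551×10⁻⁶ m = 8.55 μm.
Surface area A = 4πR² = 4π(1.39×10⁷ m)² = 2.42795×10¹⁵ m².
(b) P = σAT⁴ = 5.670×10⁻⁸×2.42795×10¹⁵×(338.9)⁴ = 1.82×10¹⁸ W.

λ_max ≈ 8.55 μm; P ≈ 1.82×10¹⁸ W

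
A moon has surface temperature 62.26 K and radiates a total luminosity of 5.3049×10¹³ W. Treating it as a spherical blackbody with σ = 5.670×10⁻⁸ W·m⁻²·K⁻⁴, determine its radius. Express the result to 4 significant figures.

L = 4πR²σT⁴ ⇒ R = √(L/(4πσT⁴)).
σT⁴ = 0.851961 W/m², so R = √(5.3049×10¹³/(4π×0.851961)) = 2.226×10⁶ m.

R ≈ 2.226×10⁶ m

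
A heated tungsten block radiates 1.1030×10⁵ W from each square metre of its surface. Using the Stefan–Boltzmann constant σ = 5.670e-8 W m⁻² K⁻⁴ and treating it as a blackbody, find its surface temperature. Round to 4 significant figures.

I = σT⁴, so T = (I/σ)^(1/4) = (1.1030×10⁵/(5.670×10⁻⁸))^(1/4) = 1181 K.

T ≈ 1181 K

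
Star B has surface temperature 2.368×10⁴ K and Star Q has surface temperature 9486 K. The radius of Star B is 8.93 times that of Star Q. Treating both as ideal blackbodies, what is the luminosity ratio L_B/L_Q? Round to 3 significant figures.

L ∝ R²T⁴, so L_B/L_Q = (R_B/R_Q)²(T_B/T_Q)⁴ = (8.93)² × (2.368×10⁴/9486)⁴ = 79.7449 × 38.8324 = 3.10×10³.

L_B/L_Q ≈ 3.10×10³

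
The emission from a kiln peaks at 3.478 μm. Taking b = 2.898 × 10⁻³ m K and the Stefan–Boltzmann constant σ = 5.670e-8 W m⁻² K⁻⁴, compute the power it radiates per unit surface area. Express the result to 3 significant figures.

Wien's law: T = b/λ_max = 2.898×10⁻³/3.478×10⁻⁶ = 833.237 K.
Then I = σT⁴ = 5.670×10⁻⁸×(833.237)⁴ = 2.73×10⁴ W/m².

I ≈ 2.73×10⁴ W/m²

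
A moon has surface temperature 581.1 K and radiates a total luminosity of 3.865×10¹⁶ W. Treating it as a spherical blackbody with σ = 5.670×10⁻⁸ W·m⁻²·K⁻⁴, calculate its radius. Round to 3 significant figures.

R ≈ 6.90×10⁵ m

L = 4πR²σT⁴ ⇒ R = √(L/(4πσT⁴)).
σT⁴ = 6465.27 W/m², so R = √(3.865×10¹⁶/(4π×6465.27)) = 6.90×10⁵ m.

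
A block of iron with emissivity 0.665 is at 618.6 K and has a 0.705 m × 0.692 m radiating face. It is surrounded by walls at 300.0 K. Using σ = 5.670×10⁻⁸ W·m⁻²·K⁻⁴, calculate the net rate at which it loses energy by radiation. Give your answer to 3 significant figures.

Net loss ≈ 2.54×10³ W

Area A = 0.705 × 0.692 = 0.48786 m².
Net radiated power P_net = εσA(T⁴ − T₀⁴) = 0.665×5.670×10⁻⁸×0.48786×(618.6⁴ − 300.0⁴).
T⁴ − T₀⁴ = 1.46433×10¹¹ − 8.10000×10⁹ = 1.38333×10¹¹ K⁴, so P_net = 2.54×10³ W.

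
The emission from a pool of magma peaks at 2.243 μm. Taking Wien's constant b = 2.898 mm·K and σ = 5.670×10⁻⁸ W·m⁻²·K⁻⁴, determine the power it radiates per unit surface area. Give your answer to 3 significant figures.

I ≈ 1.58×10⁵ W/m²

Wien's law: T = b/λ_max = 2.898×10⁻³/2.243×10⁻⁶ = 1292.02 K.
Then I = σT⁴ = 5.670×10⁻⁸×(1292.02)⁴ = 1.58×10⁵ W/m².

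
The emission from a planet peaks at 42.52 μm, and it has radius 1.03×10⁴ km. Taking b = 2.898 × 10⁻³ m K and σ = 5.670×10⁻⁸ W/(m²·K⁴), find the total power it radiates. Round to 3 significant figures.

Wien's law: T = b/λ_max = 2.898×10⁻³/4.252×10⁻⁵ = 68.1562 K.
Surface area A = 4πR² = 4π(1.03×10⁷ m)² = 1.33317×10¹⁵ m².
Then P = σAT⁴ = 5.670×10⁻⁸×1.33317×10¹⁵×(68.1562)⁴ = 1.63×10¹⁵ W.

P ≈ 1.63×10¹⁵ W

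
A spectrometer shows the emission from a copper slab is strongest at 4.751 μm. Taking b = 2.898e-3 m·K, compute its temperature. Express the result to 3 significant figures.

T ≈ 610 K

Wien's law gives T = b/λ_max = (2.898×10⁻³ m·K)/(4.751×10⁻⁶ m) = 610 K.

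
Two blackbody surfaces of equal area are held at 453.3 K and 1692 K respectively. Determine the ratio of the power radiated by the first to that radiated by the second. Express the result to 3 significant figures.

P₁/P₂ ≈ 5.15×10⁻³

With equal areas, P₁/P₂ = (T₁/T₂)⁴ = (453.3/1692)⁴ = 5.15×10⁻³.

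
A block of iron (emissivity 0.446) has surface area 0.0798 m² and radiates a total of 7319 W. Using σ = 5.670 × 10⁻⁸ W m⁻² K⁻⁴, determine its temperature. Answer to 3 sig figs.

Area A = 0.0798 m².
P = εσAT⁴ ⇒ T = (P/(εσA))^(1/4) = (7319/(0.446×5.670×10⁻⁸×0.0798))^(1/4) = 1.38×10³ K.

T ≈ 1.38×10³ K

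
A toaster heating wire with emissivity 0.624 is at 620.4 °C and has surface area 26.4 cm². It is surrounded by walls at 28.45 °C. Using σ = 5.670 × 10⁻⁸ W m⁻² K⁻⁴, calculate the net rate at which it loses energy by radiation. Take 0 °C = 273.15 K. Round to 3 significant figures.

T = 620.4 °C + 273.15 = 893.55 K.
Surroundings: T = 28.45 °C + 273.15 = 301.60 K.
Area A = 26.4 cm² = 2.64×10⁻³ m².
Net radiated power P_net = εσA(T⁴ − T₀⁴) = 0.624×5.670×10⁻⁸×2.64×10⁻³×(893.55⁴ − 301.60⁴).
T⁴ − T₀⁴ = 6.37493×10¹¹ − 8.27419×10⁹ = 6.29219×10¹¹ K⁴, so P_net = 58.8 W.

Net loss ≈ 58.8 W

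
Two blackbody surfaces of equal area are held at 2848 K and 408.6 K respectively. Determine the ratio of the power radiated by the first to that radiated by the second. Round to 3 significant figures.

P₁/P₂ ≈ 2.36×10³

With equal areas, P₁/P₂ = (T₁/T₂)⁴ = (2848/408.6)⁴ = 2.36×10³.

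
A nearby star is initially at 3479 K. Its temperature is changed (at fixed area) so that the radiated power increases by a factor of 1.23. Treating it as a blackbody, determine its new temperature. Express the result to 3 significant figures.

P ∝ T⁴, so T₂/T₁ = (P₂/P₁)^(1/4) = (1.23)^(1/4) = 1.05312.
T₂ = 3479 × 1.05312 = 3.66×10³ K.

T₂ ≈ 3.66×10³ K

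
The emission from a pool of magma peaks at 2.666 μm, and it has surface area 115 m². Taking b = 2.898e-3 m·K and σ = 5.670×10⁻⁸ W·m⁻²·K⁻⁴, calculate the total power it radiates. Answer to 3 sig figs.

P ≈ 9.10×10⁶ W

Wien's law: T = b/λ_max = 2.898×10⁻³/2.666×10⁻⁶ = 1087.02 K.
Area A = 115 m².
Then P = σAT⁴ = 5.670×10⁻⁸×115×(1087.02)⁴ = 9.10×10⁶ W.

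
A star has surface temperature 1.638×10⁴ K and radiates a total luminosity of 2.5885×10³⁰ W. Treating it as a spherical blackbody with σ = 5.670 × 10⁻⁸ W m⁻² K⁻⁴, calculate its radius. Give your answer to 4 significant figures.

L = 4πR²σT⁴ ⇒ R = √(L/(4πσT⁴)).
σT⁴ = 4.08168×10⁹ W/m², so R = √(2.5885×10³⁰/(4π×4.08168×10⁹)) = 7.104×10⁹ m.

R ≈ 7.104×10⁹ m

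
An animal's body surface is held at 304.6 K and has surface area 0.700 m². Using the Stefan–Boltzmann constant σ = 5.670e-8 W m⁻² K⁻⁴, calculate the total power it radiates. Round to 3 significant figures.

Area A = 0.700 m².
P = σAT⁴ = 5.670×10⁻⁸ × 0.700 × (304.6)⁴ = 342 W.

P ≈ 342 W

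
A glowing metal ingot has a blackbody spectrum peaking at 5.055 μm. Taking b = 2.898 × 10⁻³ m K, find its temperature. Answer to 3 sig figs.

T ≈ 573 K

Wien's law gives T = b/λ_max = (2.898×10⁻³ m·K)/(5.055×10⁻⁶ m) = 573 K.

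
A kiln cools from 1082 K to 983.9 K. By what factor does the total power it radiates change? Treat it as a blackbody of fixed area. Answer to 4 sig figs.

P ∝ T⁴, so P₂/P₁ = (T₂/T₁)⁴ = (983.9/1082)⁴ = (0.909335)⁴ = 0.6837.

P₂/P₁ ≈ 0.6837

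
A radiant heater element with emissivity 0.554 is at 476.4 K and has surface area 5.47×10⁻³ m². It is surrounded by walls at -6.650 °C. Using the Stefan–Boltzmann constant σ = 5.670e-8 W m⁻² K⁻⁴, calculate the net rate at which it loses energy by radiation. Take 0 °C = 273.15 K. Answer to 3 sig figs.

Surroundings: T = -6.650 °C + 273.15 = 266.500 K.
Area A = 5.47×10⁻³ m².
Net radiated power P_net = εσA(T⁴ − T₀⁴) = 0.554×5.670×10⁻⁸×5.47×10⁻³×(476.4⁴ − 266.500⁴).
T⁴ − T₀⁴ = 5.15095×10¹⁰ − 5.04416×10⁹ = 4.64653×10¹⁰ K⁴, so P_net = 7.98 W.

Net loss ≈ 7.98 W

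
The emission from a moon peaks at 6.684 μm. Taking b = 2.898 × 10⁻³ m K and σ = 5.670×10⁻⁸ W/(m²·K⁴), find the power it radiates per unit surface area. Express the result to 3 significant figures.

Wien's law: T = b/λ_max = 2.898×10⁻³/6.684×10⁻⁶ = 433.573 K.
Then I = σT⁴ = 5.670×10⁻⁸×(433.573)⁴ = 2.00×10³ W/m².

I ≈ 2.00×10³ W/m²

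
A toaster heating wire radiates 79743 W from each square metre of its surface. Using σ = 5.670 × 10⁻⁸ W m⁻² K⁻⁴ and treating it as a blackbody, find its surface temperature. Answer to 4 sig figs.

I = σT⁴, so T = (I/σ)^(1/4) = (79743/(5.670×10⁻⁸))^(1/4) = 1089 K.

T ≈ 1089 K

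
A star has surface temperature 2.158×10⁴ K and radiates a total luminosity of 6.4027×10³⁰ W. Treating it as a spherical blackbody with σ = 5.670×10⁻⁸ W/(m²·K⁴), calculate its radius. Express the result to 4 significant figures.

R ≈ 6.437×10⁹ m

L = 4πR²σT⁴ ⇒ R = √(L/(4πσT⁴)).
σT⁴ = 1.22967×10¹⁰ W/m², so R = √(6.4027×10³⁰/(4π×1.22967×10¹⁰)) = 6.437×10⁹ m.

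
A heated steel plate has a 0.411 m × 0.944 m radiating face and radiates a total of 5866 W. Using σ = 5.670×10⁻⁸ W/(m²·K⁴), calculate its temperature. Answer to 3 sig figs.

Area A = 0.411 × 0.944 = 0.387984 m².
P = σAT⁴ ⇒ T = (P/(σA))^(1/4) = (5866/(5.670×10⁻⁸×0.387984))^(1/4) = 719 K.

T ≈ 719 K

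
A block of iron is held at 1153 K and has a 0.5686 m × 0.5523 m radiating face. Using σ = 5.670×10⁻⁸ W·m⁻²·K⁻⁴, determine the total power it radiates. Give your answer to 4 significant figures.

Area A = 0.5686 × 0.5523 = 0.314038 m².
P = σAT⁴ = 5.670×10⁻⁸ × 0.314038 × (1153)⁴ = 3.147×10⁴ W.

P ≈ 3.147×10⁴ W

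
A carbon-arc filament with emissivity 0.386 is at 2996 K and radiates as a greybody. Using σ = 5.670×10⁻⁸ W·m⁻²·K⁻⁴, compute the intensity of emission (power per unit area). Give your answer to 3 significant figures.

I ≈ 1.76×10⁶ W/m²

Stefan–Boltzmann: I = εσT⁴ = 0.386 × 5.670×10⁻⁸ × (2996)⁴ = 1.76×10⁶ W/m².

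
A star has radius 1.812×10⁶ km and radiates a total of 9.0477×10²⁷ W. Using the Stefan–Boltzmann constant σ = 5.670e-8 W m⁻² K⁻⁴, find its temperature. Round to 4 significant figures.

T ≈ 7886 K

Surface area A = 4πR² = 4π(1.812×10⁹ m)² = 4.12597×10¹⁹ m².
P = σAT⁴ ⇒ T = (P/(σA))^(1/4) = (9.0477×10²⁷/(5.670×10⁻⁸×4.12597×10¹⁹))^(1/4) = 7886 K.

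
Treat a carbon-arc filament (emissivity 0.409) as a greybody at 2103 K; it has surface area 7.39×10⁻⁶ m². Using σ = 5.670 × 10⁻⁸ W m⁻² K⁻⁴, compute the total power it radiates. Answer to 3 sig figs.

Area A = 7.39×10⁻⁶ m².
P = εσAT⁴ = 0.409 × 5.670×10⁻⁸ × 7.39×10⁻⁶ × (2103)⁴ = 3.35 W.

P ≈ 3.35 W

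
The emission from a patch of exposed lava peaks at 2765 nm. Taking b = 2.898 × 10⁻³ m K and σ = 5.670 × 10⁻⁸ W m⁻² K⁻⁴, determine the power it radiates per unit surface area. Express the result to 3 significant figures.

I ≈ 6.84×10⁴ W/m²

Wien's law: T = b/λ_max = 2.898×10⁻³/2.765×10⁻⁶ = 1048.10 K.
Then I = σT⁴ = 5.670×10⁻⁸×(1048.10)⁴ = 6.84×10⁴ W/m².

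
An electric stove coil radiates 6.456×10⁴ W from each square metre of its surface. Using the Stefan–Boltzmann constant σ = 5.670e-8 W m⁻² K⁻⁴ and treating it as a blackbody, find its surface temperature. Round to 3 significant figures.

I = σT⁴, so T = (I/σ)^(1/4) = (6.456×10⁴/(5.670×10⁻⁸))^(1/4) = 1.03×10³ K.

T ≈ 1.03×10³ K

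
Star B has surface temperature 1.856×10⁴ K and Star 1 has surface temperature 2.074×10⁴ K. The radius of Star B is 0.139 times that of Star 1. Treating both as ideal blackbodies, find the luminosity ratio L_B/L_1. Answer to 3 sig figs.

L_B/L_1 ≈ 0.0124

L ∝ R²T⁴, so L_B/L_1 = (R_B/R_1)²(T_B/T_1)⁴ = (0.139)² × (1.856×10⁴/2.074×10⁴)⁴ = 0.019321 × 0.641323 = 0.0124.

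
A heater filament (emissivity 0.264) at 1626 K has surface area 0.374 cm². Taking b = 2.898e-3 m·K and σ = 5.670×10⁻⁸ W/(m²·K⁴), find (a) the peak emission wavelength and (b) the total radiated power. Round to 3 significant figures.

λ_max ≈ 1.78×10³ nm; P ≈ 3.91 W

(a) λ_max = b/T = 2.898×10⁻³/1626 = 1.782×10⁻⁶ m = 1.78×10³ nm.
Area A = 0.374 cm² = 3.74×10⁻⁵ m².
(b) P = εσAT⁴ = 0.264×5.670×10⁻⁸×3.74×10⁻⁵×(1626)⁴ = 3.91 W.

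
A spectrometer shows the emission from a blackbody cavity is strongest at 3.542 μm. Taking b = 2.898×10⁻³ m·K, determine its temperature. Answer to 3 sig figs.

Wien's law gives T = b/λ_max = (2.898×10⁻³ m·K)/(3.542×10⁻⁶ m) = 818 K.

T ≈ 818 K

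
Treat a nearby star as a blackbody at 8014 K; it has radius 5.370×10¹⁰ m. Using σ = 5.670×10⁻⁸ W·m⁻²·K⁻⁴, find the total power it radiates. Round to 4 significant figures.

P ≈ 8.475×10³⁰ W

Surface area A = 4πR² = 4π(5.370×10¹⁰ m)² = 3.62375×10²² m².
P = σAT⁴ = 5.670×10⁻⁸ × 3.62375×10²² × (8014)⁴ = 8.475×10³⁰ W.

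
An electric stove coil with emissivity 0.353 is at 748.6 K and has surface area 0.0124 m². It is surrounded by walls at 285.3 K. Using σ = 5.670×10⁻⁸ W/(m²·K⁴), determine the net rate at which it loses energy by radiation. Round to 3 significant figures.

Net loss ≈ 76.3 W

Area A = 0.0124 m².
Net radiated power P_net = εσA(T⁴ − T₀⁴) = 0.353×5.670×10⁻⁸×0.0124×(748.6⁴ − 285.3⁴).
T⁴ − T₀⁴ = 3.14050×10¹¹ − 6.62532×10⁹ = 3.07425×10¹¹ K⁴, so P_net = 76.3 W.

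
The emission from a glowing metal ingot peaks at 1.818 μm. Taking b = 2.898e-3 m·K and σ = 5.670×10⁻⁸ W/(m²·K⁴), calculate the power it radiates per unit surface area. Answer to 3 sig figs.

I ≈ 3.66×10⁵ W/m²

Wien's law: T = b/λ_max = 2.898×10⁻³/1.818×10⁻⁶ = 1594.06 K.
Then I = σT⁴ = 5.670×10⁻⁸×(1594.06)⁴ = 3.66×10⁵ W/m².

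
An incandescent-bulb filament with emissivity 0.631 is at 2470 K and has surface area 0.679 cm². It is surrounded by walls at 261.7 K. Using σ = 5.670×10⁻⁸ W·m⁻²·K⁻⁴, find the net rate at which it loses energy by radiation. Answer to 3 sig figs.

Area A = 0.679 cm² = 6.79×10⁻⁵ m².
Net radiated power P_net = εσA(T⁴ − T₀⁴) = 0.631×5.670×10⁻⁸×6.79×10⁻⁵×(2470⁴ − 261.7⁴).
T⁴ − T₀⁴ = 3.72210×10¹³ − 4.69045×10⁹ = 3.72163×10¹³ K⁴, so P_net = 90.4 W.

Net loss ≈ 90.4 W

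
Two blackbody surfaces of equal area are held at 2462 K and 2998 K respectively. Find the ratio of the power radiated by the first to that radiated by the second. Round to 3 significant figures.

With equal areas, P₁/P₂ = (T₁/T₂)⁴ = (2462/2998)⁴ = 0.455.

P₁/P₂ ≈ 0.455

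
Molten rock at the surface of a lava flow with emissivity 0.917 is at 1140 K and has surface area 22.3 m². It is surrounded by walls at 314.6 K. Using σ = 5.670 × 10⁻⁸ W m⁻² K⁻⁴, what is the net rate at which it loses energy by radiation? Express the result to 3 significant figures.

Area A = 22.3 m².
Net radiated power P_net = εσA(T⁴ − T₀⁴) = 0.917×5.670×10⁻⁸×22.3×(1140⁴ − 314.6⁴).
T⁴ − T₀⁴ = 1.68896×10¹² − 9.79569×10⁹ = 1.67916×10¹² K⁴, so P_net = 1.95×10⁶ W.

Net loss ≈ 1.95×10⁶ W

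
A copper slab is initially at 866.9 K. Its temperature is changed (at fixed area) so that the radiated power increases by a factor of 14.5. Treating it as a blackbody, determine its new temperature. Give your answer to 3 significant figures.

T₂ ≈ 1.69×10³ K

P ∝ T⁴, so T₂/T₁ = (P₂/P₁)^(1/4) = (14.5)^(1/4) = 1.95138.
T₂ = 866.9 × 1.95138 = 1.69×10³ K.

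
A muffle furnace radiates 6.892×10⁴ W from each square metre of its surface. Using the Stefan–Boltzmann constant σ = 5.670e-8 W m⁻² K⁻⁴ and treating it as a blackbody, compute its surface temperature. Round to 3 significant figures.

I = σT⁴, so T = (I/σ)^(1/4) = (6.892×10⁴/(5.670×10⁻⁸))^(1/4) = 1.05×10³ K.

T ≈ 1.05×10³ K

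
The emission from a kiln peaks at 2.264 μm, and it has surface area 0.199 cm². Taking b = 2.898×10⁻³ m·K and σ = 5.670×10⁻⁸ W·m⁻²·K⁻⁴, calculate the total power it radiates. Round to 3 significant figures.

Wien's law: T = b/λ_max = 2.898×10⁻³/2.264×10⁻⁶ = 1280.04 K.
Area A = 0.199 cm² = 1.99×10⁻⁵ m².
Then P = σAT⁴ = 5.670×10⁻⁸×1.99×10⁻⁵×(1280.04)⁴ = 3.03 W.

P ≈ 3.03 W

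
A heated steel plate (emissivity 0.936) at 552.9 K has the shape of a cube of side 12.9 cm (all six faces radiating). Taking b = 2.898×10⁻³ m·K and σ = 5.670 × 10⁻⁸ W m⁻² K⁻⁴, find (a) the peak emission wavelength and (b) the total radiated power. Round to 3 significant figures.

λ_max ≈ 5.24 μm; P ≈ 495 W

(a) λ_max = b/T = 2.898×10⁻³/552.9 = 5.241×10⁻⁶ m = 5.24 μm.
Area A = 6s² = 6×(0.129 m)² = 0.099846 m².
(b) P = εσAT⁴ = 0.936×5.670×10⁻⁸×0.099846×(552.9)⁴ = 495 W.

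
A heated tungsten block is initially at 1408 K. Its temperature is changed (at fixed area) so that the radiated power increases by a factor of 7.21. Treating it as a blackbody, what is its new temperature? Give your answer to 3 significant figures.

P ∝ T⁴, so T₂/T₁ = (P₂/P₁)^(1/4) = (7.21)^(1/4) = 1.63864.
T₂ = 1408 × 1.63864 = 2.31×10³ K.

T₂ ≈ 2.31×10³ K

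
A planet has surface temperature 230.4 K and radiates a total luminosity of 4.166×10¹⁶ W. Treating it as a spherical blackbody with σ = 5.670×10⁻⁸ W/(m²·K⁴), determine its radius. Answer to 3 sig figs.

L = 4πR²σT⁴ ⇒ R = √(L/(4πσT⁴)).
σT⁴ = 159.777 W/m², so R = √(4.166×10¹⁶/(4π×159.777)) = 4.56×10⁶ m.

R ≈ 4.56×10⁶ m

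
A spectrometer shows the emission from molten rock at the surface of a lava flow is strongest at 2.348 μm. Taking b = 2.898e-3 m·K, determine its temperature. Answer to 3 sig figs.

Wien's law gives T = b/λ_max = (2.898×10⁻³ m·K)/(2.348×10⁻⁶ m) = 1.23×10³ K.

T ≈ 1.23×10³ K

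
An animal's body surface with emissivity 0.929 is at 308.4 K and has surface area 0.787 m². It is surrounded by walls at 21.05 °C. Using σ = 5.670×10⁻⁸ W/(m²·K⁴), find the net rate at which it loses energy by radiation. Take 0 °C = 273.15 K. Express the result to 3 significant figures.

Net loss ≈ 64.4 W

Surroundings: T = 21.05 °C + 273.15 = 294.20 K.
Area A = 0.787 m².
Net radiated power P_net = εσA(T⁴ − T₀⁴) = 0.929×5.670×10⁻⁸×0.787×(308.4⁴ − 294.20⁴).
T⁴ − T₀⁴ = 9.04602×10⁹ − 7.49153×10⁹ = 1.55449×10⁹ K⁴, so P_net = 64.4 W.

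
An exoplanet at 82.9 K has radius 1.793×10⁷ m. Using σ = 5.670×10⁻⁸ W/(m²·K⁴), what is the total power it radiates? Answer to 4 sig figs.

Surface area A = 4πR² = 4π(1.793×10⁷ m)² = 4.03990×10¹⁵ m².
P = σAT⁴ = 5.670×10⁻⁸ × 4.03990×10¹⁵ × (82.9)⁴ = 1.082×10¹⁶ W.

P ≈ 1.082×10¹⁶ W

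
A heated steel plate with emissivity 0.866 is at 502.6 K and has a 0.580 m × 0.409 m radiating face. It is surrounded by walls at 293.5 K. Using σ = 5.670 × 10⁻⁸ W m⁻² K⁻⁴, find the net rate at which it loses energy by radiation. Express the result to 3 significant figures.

Area A = 0.580 × 0.409 = 0.23722 m².
Net radiated power P_net = εσA(T⁴ − T₀⁴) = 0.866×5.670×10⁻⁸×0.23722×(502.6⁴ − 293.5⁴).
T⁴ − T₀⁴ = 6.38102×10¹⁰ − 7.42049×10⁹ = 5.63897×10¹⁰ K⁴, so P_net = 657 W.

Net loss ≈ 657 W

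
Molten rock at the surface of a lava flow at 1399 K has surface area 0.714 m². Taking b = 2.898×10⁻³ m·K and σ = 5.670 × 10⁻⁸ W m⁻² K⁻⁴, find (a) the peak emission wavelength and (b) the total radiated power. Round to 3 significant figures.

λ_max ≈ 2.07 μm; P ≈ 1.55×10⁵ W

(a) λ_max = b/T = 2.898×10⁻³/1399 = 2.071×10⁻⁶ m = 2.07 μm.
Area A = 0.714 m².
(b) P = σAT⁴ = 5.670×10⁻⁸×0.714×(1399)⁴ = 1.55×10⁵ W.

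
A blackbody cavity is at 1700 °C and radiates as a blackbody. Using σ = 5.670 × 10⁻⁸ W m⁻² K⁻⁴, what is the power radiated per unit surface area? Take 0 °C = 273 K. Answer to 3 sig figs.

T = 1700 °C + 273 = 1973 K.
Stefan–Boltzmann: I = σT⁴ = 5.670×10⁻⁸ × (1973)⁴ = 8.59×10⁵ W/m².

I ≈ 8.59×10⁵ W/m²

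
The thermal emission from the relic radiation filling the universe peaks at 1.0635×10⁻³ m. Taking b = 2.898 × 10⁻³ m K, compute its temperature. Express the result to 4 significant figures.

T ≈ 2.725 K

Wien's law gives T = b/λ_max = (2.898×10⁻³ m·K)/(1.0635×10⁻³ m) = 2.725 K.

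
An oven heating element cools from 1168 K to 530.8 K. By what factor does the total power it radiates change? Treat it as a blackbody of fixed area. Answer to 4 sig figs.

P ∝ T⁴, so P₂/P₁ = (T₂/T₁)⁴ = (530.8/1168)⁴ = (0.454452)⁴ = 0.04265.

P₂/P₁ ≈ 0.04265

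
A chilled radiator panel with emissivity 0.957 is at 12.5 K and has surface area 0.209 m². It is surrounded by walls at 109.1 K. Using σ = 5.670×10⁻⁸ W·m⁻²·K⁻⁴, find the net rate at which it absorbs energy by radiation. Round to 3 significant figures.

Net gain ≈ 1.61 W

Area A = 0.209 m².
Net radiated power P_net = εσA(T⁴ − T₀⁴) = 0.957×5.670×10⁻⁸×0.209×(12.5⁴ − 109.1⁴).
T⁴ − T₀⁴ = 24414.1 − 1.41677×10⁸ = -1.41653×10⁸ K⁴, so P_net = -1.61 W — negative, meaning a net gain of 1.61 W.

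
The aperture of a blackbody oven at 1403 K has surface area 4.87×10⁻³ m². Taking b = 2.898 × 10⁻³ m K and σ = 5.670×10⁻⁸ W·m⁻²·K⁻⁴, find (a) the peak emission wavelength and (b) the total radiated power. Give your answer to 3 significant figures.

(a) λ_max = b/T = 2.898×10⁻³/1403 = 2.066×10⁻⁶ m = 2.07×10³ nm.
Area A = 4.87×10⁻³ m².
(b) P = σAT⁴ = 5.670×10⁻⁸×4.87×10⁻³×(1403)⁴ = 1.07×10³ W.

λ_max ≈ 2.07×10³ nm; P ≈ 1.07×10³ W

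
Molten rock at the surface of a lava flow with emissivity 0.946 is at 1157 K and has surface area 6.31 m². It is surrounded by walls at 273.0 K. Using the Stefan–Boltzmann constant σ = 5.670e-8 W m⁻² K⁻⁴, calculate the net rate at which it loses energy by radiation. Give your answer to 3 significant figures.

Net loss ≈ 6.05×10⁵ W

Area A = 6.31 m².
Net radiated power P_net = εσA(T⁴ − T₀⁴) = 0.946×5.670×10⁻⁸×6.31×(1157⁴ − 273.0⁴).
T⁴ − T₀⁴ = 1.79198×10¹² − 5.55457×10⁹ = 1.78643×10¹² K⁴, so P_net = 6.05×10⁵ W.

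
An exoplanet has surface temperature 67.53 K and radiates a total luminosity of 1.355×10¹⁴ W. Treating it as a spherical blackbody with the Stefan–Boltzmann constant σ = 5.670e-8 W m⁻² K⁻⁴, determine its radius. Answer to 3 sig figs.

L = 4πR²σT⁴ ⇒ R = √(L/(4πσT⁴)).
σT⁴ = 1.17915 W/m², so R = √(1.355×10¹⁴/(4π×1.17915)) = 3.02×10⁶ m.

R ≈ 3.02×10⁶ m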